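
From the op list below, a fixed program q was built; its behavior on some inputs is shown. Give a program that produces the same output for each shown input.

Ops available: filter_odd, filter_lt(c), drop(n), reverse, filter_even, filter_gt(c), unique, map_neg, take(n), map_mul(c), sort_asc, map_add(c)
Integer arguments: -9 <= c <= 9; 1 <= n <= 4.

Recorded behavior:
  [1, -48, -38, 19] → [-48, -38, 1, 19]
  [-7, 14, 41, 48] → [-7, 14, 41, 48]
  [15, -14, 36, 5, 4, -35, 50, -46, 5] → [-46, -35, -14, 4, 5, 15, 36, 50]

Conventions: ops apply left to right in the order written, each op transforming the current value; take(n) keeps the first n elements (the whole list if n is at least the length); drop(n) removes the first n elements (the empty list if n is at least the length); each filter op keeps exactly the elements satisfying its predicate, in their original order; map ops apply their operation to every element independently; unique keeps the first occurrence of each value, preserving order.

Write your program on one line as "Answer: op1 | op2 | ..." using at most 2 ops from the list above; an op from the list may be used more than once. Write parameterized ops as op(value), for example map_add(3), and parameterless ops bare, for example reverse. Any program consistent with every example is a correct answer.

unique | sort_asc

Check, running the answer program on each example:
  [1, -48, -38, 19] -> [1, -48, -38, 19] -> [-48, -38, 1, 19]
  [-7, 14, 41, 48] -> [-7, 14, 41, 48] -> [-7, 14, 41, 48]
  [15, -14, 36, 5, 4, -35, 50, -46, 5] -> [15, -14, 36, 5, 4, -35, 50, -46] -> [-46, -35, -14, 4, 5, 15, 36, 50]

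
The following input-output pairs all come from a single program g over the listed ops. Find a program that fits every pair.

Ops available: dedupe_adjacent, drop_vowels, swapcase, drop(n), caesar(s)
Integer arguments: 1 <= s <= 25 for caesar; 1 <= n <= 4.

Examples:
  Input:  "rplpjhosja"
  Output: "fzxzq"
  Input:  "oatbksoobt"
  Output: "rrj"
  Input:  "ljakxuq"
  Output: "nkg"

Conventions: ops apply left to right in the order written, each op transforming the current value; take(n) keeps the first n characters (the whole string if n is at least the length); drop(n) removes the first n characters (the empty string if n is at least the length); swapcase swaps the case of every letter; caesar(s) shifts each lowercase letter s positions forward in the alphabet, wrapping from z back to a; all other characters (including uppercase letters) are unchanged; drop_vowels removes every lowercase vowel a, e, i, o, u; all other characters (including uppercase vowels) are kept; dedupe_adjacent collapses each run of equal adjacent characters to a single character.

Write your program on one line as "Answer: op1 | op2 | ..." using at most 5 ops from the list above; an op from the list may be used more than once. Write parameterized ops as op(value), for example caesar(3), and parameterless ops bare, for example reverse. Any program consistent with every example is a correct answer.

drop(1) | dedupe_adjacent | drop(2) | caesar(16) | drop_vowels

Check, running the answer program on each example:
  "rplpjhosja" -> "plpjhosja" -> "plpjhosja" -> "pjhosja" -> "fzxeizq" -> "fzxzq"
  "oatbksoobt" -> "atbksoobt" -> "atbksobt" -> "bksobt" -> "raierj" -> "rrj"
  "ljakxuq" -> "jakxuq" -> "jakxuq" -> "kxuq" -> "ankg" -> "nkg"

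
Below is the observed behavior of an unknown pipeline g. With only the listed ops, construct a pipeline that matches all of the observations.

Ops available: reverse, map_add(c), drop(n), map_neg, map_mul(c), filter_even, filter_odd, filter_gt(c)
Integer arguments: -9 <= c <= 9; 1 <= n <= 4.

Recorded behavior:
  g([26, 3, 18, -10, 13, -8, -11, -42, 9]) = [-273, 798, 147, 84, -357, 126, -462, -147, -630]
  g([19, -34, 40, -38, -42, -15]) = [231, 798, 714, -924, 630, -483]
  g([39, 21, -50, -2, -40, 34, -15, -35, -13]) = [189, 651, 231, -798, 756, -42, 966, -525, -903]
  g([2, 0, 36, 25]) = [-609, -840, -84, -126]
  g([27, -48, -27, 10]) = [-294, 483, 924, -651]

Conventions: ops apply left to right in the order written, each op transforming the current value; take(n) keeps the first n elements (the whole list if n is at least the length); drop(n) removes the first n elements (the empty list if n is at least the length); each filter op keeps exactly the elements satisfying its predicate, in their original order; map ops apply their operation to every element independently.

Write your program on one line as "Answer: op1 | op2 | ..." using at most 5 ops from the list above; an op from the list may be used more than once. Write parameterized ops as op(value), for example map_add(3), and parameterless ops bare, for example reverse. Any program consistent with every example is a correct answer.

map_add(4) | map_mul(-3) | reverse | map_mul(7)

Check, running the answer program on each example:
  [26, 3, 18, -10, 13, -8, -11, -42, 9] -> [30, 7, 22, -6, 17, -4, -7, -38, 13] -> [-90, -21, -66, 18, -51, 12, 21, 114, -39] -> [-39, 114, 21, 12, -51, 18, -66, -21, -90] -> [-273, 798, 147, 84, -357, 126, -462, -147, -630]
  [19, -34, 40, -38, -42, -15] -> [23, -30, 44, -34, -38, -11] -> [-69, 90, -132, 102, 114, 33] -> [33, 114, 102, -132, 90, -69] -> [231, 798, 714, -924, 630, -483]
  [39, 21, -50, -2, -40, 34, -15, -35, -13] -> [43, 25, -46, 2, -36, 38, -11, -31, -9] -> [-129, -75, 138, -6, 108, -114, 33, 93, 27] -> [27, 93, 33, -114, 108, -6, 138, -75, -129] -> [189, 651, 231, -798, 756, -42, 966, -525, -903]
  [2, 0, 36, 25] -> [6, 4, 40, 29] -> [-18, -12, -120, -87] -> [-87, -120, -12, -18] -> [-609, -840, -84, -126]
  [27, -48, -27, 10] -> [31, -44, -23, 14] -> [-93, 132, 69, -42] -> [-42, 69, 132, -93] -> [-294, 483, 924, -651]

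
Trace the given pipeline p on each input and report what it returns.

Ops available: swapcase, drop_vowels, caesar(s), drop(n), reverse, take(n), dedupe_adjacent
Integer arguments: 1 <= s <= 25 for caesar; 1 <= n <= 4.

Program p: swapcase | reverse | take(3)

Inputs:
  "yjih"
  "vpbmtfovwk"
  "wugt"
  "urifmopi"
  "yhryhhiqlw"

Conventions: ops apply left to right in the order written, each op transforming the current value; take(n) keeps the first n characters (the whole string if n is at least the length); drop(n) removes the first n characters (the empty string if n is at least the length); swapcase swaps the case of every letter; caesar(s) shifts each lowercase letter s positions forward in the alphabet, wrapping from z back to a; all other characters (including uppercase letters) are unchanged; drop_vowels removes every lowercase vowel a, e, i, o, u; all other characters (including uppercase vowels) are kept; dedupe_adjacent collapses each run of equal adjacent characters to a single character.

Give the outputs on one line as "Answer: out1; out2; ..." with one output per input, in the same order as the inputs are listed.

Execution, op by op:
  "yjih" -> "YJIH" -> "HIJY" -> "HIJ"
  "vpbmtfovwk" -> "VPBMTFOVWK" -> "KWVOFTMBPV" -> "KWV"
  "wugt" -> "WUGT" -> "TGUW" -> "TGU"
  "urifmopi" -> "URIFMOPI" -> "IPOMFIRU" -> "IPO"
  "yhryhhiqlw" -> "YHRYHHIQLW" -> "WLQIHHYRHY" -> "WLQ"

"HIJ"; "KWV"; "TGU"; "IPO"; "WLQ"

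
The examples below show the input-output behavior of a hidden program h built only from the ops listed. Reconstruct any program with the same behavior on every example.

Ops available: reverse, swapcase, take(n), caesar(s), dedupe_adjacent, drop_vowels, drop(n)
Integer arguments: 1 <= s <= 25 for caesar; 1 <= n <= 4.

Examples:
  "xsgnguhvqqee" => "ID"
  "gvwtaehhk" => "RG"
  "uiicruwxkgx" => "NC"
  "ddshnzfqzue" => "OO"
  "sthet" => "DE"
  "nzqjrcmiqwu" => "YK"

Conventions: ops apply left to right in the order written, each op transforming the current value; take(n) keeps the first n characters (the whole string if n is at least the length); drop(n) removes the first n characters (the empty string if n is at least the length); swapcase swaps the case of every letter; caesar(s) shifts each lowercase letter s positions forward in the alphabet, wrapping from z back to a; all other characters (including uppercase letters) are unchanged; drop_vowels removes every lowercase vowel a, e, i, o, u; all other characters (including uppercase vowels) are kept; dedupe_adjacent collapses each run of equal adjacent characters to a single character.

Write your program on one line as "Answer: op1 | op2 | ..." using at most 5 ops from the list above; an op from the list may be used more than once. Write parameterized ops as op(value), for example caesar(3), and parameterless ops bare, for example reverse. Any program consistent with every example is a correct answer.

drop_vowels | take(2) | caesar(11) | swapcase

Check, running the answer program on each example:
  "xsgnguhvqqee" -> "xsgnghvqq" -> "xs" -> "id" -> "ID"
  "gvwtaehhk" -> "gvwthhk" -> "gv" -> "rg" -> "RG"
  "uiicruwxkgx" -> "crwxkgx" -> "cr" -> "nc" -> "NC"
  "ddshnzfqzue" -> "ddshnzfqz" -> "dd" -> "oo" -> "OO"
  "sthet" -> "stht" -> "st" -> "de" -> "DE"
  "nzqjrcmiqwu" -> "nzqjrcmqw" -> "nz" -> "yk" -> "YK"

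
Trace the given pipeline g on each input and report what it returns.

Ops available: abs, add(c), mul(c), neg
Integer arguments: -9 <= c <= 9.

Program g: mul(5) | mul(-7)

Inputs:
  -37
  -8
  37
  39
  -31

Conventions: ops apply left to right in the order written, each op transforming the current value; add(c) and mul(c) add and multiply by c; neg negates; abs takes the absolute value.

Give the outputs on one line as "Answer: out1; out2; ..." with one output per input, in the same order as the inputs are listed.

Execution, op by op:
  -37 -> -185 -> 1295
  -8 -> -40 -> 280
  37 -> 185 -> -1295
  39 -> 195 -> -1365
  -31 -> -155 -> 1085

1295; 280; -1295; -1365; 1085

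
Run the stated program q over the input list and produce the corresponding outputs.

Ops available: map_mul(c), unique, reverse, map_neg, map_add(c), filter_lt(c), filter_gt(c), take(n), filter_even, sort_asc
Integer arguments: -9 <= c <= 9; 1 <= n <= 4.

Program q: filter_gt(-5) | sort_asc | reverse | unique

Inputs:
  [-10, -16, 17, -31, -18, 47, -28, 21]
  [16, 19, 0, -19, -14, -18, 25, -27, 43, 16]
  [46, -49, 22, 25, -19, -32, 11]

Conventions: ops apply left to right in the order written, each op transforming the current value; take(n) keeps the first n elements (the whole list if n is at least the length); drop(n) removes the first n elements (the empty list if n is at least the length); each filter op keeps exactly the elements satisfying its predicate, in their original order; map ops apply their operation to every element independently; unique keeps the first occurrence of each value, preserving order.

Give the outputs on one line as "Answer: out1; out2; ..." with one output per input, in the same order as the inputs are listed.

Execution, op by op:
  [-10, -16, 17, -31, -18, 47, -28, 21] -> [17, 47, 21] -> [17, 21, 47] -> [47, 21, 17] -> [47, 21, 17]
  [16, 19, 0, -19, -14, -18, 25, -27, 43, 16] -> [16, 19, 0, 25, 43, 16] -> [0, 16, 16, 19, 25, 43] -> [43, 25, 19, 16, 16, 0] -> [43, 25, 19, 16, 0]
  [46, -49, 22, 25, -19, -32, 11] -> [46, 22, 25, 11] -> [11, 22, 25, 46] -> [46, 25, 22, 11] -> [46, 25, 22, 11]

[47, 21, 17]; [43, 25, 19, 16, 0]; [46, 25, 22, 11]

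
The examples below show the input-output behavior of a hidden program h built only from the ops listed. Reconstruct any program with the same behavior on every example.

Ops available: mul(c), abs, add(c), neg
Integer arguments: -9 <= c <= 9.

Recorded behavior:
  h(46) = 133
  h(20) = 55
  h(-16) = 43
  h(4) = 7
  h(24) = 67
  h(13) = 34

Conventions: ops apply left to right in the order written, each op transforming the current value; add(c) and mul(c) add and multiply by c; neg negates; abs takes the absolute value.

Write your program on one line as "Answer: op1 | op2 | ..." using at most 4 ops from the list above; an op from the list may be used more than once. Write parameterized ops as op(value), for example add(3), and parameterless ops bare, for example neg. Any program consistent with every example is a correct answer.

mul(-3) | abs | add(-5)

Check, running the answer program on each example:
  46 -> -138 -> 138 -> 133
  20 -> -60 -> 60 -> 55
  -16 -> 48 -> 48 -> 43
  4 -> -12 -> 12 -> 7
  24 -> -72 -> 72 -> 67
  13 -> -39 -> 39 -> 34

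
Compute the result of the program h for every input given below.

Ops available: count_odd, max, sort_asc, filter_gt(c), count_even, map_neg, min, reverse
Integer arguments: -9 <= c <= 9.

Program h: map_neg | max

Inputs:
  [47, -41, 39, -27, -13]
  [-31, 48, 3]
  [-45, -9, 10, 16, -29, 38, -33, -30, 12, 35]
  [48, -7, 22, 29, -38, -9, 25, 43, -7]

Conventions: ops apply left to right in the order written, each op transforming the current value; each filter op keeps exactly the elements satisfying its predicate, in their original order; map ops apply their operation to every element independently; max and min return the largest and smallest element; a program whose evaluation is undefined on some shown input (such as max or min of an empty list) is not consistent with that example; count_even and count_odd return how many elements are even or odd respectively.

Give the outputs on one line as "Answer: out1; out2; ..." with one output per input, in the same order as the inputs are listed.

Execution, op by op:
  [47, -41, 39, -27, -13] -> [-47, 41, -39, 27, 13] -> 41
  [-31, 48, 3] -> [31, -48, -3] -> 31
  [-45, -9, 10, 16, -29, 38, -33, -30, 12, 35] -> [45, 9, -10, -16, 29, -38, 33, 30, -12, -35] -> 45
  [48, -7, 22, 29, -38, -9, 25, 43, -7] -> [-48, 7, -22, -29, 38, 9, -25, -43, 7] -> 38

41; 31; 45; 38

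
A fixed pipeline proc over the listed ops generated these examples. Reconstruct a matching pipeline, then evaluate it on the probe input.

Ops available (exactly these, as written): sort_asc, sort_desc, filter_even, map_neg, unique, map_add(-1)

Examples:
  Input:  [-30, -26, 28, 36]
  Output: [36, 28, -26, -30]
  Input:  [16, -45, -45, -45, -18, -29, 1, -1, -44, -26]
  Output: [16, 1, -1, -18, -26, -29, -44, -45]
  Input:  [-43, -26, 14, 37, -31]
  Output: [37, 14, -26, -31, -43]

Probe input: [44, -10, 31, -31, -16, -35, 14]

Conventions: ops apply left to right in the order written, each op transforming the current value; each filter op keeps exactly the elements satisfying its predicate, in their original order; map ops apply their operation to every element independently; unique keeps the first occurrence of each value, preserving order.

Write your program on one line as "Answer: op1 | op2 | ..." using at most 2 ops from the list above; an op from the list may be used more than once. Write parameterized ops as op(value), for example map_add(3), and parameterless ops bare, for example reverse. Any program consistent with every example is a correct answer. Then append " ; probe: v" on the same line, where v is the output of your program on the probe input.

sort_desc | unique ; probe: [44, 31, 14, -10, -16, -31, -35]

Check, running the answer program on each example:
  [-30, -26, 28, 36] -> [36, 28, -26, -30] -> [36, 28, -26, -30]
  [16, -45, -45, -45, -18, -29, 1, -1, -44, -26] -> [16, 1, -1, -18, -26, -29, -44, -45, -45, -45] -> [16, 1, -1, -18, -26, -29, -44, -45]
  [-43, -26, 14, 37, -31] -> [37, 14, -26, -31, -43] -> [37, 14, -26, -31, -43]
  probe: [44, -10, 31, -31, -16, -35, 14] -> [44, 31, 14, -10, -16, -31, -35] -> [44, 31, 14, -10, -16, -31, -35]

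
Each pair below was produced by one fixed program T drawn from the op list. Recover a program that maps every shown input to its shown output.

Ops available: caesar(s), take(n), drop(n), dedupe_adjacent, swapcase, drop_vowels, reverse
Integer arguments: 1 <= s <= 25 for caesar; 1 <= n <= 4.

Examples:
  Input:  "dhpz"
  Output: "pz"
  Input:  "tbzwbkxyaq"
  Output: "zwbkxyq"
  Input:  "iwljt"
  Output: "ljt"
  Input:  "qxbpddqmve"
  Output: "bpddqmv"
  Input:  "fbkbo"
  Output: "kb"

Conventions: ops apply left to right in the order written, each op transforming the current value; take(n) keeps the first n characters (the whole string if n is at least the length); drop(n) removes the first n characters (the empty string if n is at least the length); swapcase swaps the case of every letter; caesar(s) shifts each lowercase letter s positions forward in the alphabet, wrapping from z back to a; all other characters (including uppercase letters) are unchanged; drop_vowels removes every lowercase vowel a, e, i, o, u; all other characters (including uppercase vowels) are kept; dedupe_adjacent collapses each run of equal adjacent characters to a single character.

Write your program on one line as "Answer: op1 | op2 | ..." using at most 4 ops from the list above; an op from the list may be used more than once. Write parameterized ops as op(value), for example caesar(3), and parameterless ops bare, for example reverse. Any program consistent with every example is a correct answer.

swapcase | drop(2) | swapcase | drop_vowels

Check, running the answer program on each example:
  "dhpz" -> "DHPZ" -> "PZ" -> "pz" -> "pz"
  "tbzwbkxyaq" -> "TBZWBKXYAQ" -> "ZWBKXYAQ" -> "zwbkxyaq" -> "zwbkxyq"
  "iwljt" -> "IWLJT" -> "LJT" -> "ljt" -> "ljt"
  "qxbpddqmve" -> "QXBPDDQMVE" -> "BPDDQMVE" -> "bpddqmve" -> "bpddqmv"
  "fbkbo" -> "FBKBO" -> "KBO" -> "kbo" -> "kb"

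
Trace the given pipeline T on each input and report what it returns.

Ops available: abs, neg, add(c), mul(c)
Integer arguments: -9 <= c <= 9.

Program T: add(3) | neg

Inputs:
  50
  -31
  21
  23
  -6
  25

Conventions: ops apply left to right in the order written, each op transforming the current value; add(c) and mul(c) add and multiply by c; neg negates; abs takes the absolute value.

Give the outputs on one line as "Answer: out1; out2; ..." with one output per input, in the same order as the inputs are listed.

-53; 28; -24; -26; 3; -28

Execution, op by op:
  50 -> 53 -> -53
  -31 -> -28 -> 28
  21 -> 24 -> -24
  23 -> 26 -> -26
  -6 -> -3 -> 3
  25 -> 28 -> -28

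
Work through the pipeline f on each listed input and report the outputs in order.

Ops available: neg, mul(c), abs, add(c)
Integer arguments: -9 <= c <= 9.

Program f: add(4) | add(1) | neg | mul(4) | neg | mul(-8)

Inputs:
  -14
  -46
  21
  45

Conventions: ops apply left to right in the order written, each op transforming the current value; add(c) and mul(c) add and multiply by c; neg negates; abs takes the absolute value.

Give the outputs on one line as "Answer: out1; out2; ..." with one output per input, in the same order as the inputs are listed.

Execution, op by op:
  -14 -> -10 -> -9 -> 9 -> 36 -> -36 -> 288
  -46 -> -42 -> -41 -> 41 -> 164 -> -164 -> 1312
  21 -> 25 -> 26 -> -26 -> -104 -> 104 -> -832
  45 -> 49 -> 50 -> -50 -> -200 -> 200 -> -1600

288; 1312; -832; -1600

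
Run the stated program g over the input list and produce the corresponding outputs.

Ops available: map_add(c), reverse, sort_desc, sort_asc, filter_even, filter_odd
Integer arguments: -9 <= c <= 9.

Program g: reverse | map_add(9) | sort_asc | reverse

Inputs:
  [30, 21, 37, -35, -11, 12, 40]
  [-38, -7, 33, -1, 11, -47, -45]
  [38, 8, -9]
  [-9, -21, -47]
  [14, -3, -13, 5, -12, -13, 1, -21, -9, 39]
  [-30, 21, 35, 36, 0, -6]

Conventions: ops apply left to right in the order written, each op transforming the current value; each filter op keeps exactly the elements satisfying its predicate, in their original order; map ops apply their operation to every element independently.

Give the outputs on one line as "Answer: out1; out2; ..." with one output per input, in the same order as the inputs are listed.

[49, 46, 39, 30, 21, -2, -26]; [42, 20, 8, 2, -29, -36, -38]; [47, 17, 0]; [0, -12, -38]; [48, 23, 14, 10, 6, 0, -3, -4, -4, -12]; [45, 44, 30, 9, 3, -21]

Execution, op by op:
  [30, 21, 37, -35, -11, 12, 40] -> [40, 12, -11, -35, 37, 21, 30] -> [49, 21, -2, -26, 46, 30, 39] -> [-26, -2, 21, 30, 39, 46, 49] -> [49, 46, 39, 30, 21, -2, -26]
  [-38, -7, 33, -1, 11, -47, -45] -> [-45, -47, 11, -1, 33, -7, -38] -> [-36, -38, 20, 8, 42, 2, -29] -> [-38, -36, -29, 2, 8, 20, 42] -> [42, 20, 8, 2, -29, -36, -38]
  [38, 8, -9] -> [-9, 8, 38] -> [0, 17, 47] -> [0, 17, 47] -> [47, 17, 0]
  [-9, -21, -47] -> [-47, -21, -9] -> [-38, -12, 0] -> [-38, -12, 0] -> [0, -12, -38]
  [14, -3, -13, 5, -12, -13, 1, -21, -9, 39] -> [39, -9, -21, 1, -13, -12, 5, -13, -3, 14] -> [48, 0, -12, 10, -4, -3, 14, -4, 6, 23] -> [-12, -4, -4, -3, 0, 6, 10, 14, 23, 48] -> [48, 23, 14, 10, 6, 0, -3, -4, -4, -12]
  [-30, 21, 35, 36, 0, -6] -> [-6, 0, 36, 35, 21, -30] -> [3, 9, 45, 44, 30, -21] -> [-21, 3, 9, 30, 44, 45] -> [45, 44, 30, 9, 3, -21]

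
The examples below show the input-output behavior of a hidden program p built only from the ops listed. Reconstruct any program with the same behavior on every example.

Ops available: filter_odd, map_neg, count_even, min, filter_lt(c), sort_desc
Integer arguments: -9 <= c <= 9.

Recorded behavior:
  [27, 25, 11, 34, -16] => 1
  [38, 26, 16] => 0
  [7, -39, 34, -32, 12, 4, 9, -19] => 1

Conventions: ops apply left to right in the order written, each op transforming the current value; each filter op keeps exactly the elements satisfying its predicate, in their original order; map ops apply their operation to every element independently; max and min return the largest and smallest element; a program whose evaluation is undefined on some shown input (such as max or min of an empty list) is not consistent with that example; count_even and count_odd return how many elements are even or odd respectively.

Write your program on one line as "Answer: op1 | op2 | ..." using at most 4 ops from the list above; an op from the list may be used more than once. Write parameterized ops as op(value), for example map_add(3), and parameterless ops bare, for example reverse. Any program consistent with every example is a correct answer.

filter_lt(4) | map_neg | count_even

Check, running the answer program on each example:
  [27, 25, 11, 34, -16] -> [-16] -> [16] -> 1
  [38, 26, 16] -> [] -> [] -> 0
  [7, -39, 34, -32, 12, 4, 9, -19] -> [-39, -32, -19] -> [39, 32, 19] -> 1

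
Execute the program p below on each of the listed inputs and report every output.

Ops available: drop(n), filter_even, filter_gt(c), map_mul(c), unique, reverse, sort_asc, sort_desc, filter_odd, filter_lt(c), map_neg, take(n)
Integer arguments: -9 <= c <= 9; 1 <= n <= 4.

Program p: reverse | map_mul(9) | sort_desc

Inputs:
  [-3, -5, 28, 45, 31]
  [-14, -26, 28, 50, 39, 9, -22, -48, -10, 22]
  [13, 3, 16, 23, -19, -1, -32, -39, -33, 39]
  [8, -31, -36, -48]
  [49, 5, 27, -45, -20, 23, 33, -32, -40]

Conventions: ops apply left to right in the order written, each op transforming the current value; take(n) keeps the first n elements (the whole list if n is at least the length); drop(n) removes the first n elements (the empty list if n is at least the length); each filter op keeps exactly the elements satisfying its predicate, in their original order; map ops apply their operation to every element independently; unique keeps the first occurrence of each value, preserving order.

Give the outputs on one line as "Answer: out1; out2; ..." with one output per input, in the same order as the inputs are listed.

[405, 279, 252, -27, -45]; [450, 351, 252, 198, 81, -90, -126, -198, -234, -432]; [351, 207, 144, 117, 27, -9, -171, -288, -297, -351]; [72, -279, -324, -432]; [441, 297, 243, 207, 45, -180, -288, -360, -405]

Execution, op by op:
  [-3, -5, 28, 45, 31] -> [31, 45, 28, -5, -3] -> [279, 405, 252, -45, -27] -> [405, 279, 252, -27, -45]
  [-14, -26, 28, 50, 39, 9, -22, -48, -10, 22] -> [22, -10, -48, -22, 9, 39, 50, 28, -26, -14] -> [198, -90, -432, -198, 81, 351, 450, 252, -234, -126] -> [450, 351, 252, 198, 81, -90, -126, -198, -234, -432]
  [13, 3, 16, 23, -19, -1, -32, -39, -33, 39] -> [39, -33, -39, -32, -1, -19, 23, 16, 3, 13] -> [351, -297, -351, -288, -9, -171, 207, 144, 27, 117] -> [351, 207, 144, 117, 27, -9, -171, -288, -297, -351]
  [8, -31, -36, -48] -> [-48, -36, -31, 8] -> [-432, -324, -279, 72] -> [72, -279, -324, -432]
  [49, 5, 27, -45, -20, 23, 33, -32, -40] -> [-40, -32, 33, 23, -20, -45, 27, 5, 49] -> [-360, -288, 297, 207, -180, -405, 243, 45, 441] -> [441, 297, 243, 207, 45, -180, -288, -360, -405]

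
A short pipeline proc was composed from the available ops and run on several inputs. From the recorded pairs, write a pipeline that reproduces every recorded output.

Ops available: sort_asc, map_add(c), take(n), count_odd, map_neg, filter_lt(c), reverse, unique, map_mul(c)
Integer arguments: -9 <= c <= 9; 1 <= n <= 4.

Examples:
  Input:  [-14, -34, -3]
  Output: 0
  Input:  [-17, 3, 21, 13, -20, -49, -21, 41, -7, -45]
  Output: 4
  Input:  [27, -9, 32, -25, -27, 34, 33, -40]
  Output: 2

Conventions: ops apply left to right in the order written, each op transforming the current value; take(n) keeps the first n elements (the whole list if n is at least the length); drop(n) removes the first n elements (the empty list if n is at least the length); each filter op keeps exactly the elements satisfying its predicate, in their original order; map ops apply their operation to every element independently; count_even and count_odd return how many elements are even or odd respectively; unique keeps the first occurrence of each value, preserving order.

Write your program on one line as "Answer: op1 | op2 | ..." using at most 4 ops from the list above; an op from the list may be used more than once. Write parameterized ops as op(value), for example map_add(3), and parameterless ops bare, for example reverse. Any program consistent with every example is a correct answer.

map_neg | reverse | filter_lt(3) | count_odd

Check, running the answer program on each example:
  [-14, -34, -3] -> [14, 34, 3] -> [3, 34, 14] -> [] -> 0
  [-17, 3, 21, 13, -20, -49, -21, 41, -7, -45] -> [17, -3, -21, -13, 20, 49, 21, -41, 7, 45] -> [45, 7, -41, 21, 49, 20, -13, -21, -3, 17] -> [-41, -13, -21, -3] -> 4
  [27, -9, 32, -25, -27, 34, 33, -40] -> [-27, 9, -32, 25, 27, -34, -33, 40] -> [40, -33, -34, 27, 25, -32, 9, -27] -> [-33, -34, -32, -27] -> 2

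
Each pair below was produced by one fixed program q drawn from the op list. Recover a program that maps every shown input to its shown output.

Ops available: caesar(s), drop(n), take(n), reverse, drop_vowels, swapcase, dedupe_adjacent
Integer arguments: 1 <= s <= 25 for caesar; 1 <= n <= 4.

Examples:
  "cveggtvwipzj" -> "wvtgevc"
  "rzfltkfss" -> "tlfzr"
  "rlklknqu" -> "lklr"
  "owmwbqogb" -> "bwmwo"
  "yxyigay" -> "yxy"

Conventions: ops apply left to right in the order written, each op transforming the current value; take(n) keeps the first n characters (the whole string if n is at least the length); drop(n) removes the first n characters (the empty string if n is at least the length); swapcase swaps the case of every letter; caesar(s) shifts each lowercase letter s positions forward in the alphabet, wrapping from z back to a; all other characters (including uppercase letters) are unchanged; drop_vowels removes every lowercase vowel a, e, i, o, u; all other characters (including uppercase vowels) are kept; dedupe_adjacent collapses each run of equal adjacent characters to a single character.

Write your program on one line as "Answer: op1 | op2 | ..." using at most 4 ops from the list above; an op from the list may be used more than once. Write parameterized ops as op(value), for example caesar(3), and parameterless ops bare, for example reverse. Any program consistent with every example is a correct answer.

reverse | drop(4) | dedupe_adjacent

Check, running the answer program on each example:
  "cveggtvwipzj" -> "jzpiwvtggevc" -> "wvtggevc" -> "wvtgevc"
  "rzfltkfss" -> "ssfktlfzr" -> "tlfzr" -> "tlfzr"
  "rlklknqu" -> "uqnklklr" -> "lklr" -> "lklr"
  "owmwbqogb" -> "bgoqbwmwo" -> "bwmwo" -> "bwmwo"
  "yxyigay" -> "yagiyxy" -> "yxy" -> "yxy"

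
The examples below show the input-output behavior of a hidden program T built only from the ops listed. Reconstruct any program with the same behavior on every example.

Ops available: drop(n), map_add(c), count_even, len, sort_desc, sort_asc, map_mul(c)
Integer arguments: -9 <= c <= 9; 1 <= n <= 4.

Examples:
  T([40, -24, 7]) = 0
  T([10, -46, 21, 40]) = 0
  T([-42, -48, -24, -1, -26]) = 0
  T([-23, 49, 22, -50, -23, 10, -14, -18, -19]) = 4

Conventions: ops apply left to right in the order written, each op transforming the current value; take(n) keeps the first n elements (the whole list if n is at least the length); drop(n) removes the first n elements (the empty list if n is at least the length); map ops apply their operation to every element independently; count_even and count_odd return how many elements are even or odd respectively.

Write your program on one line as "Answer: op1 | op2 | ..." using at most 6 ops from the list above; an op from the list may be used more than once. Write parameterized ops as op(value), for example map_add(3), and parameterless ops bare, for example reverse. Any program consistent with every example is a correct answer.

sort_asc | drop(4) | map_mul(-7) | sort_asc | count_even

Check, running the answer program on each example:
  [40, -24, 7] -> [-24, 7, 40] -> [] -> [] -> [] -> 0
  [10, -46, 21, 40] -> [-46, 10, 21, 40] -> [] -> [] -> [] -> 0
  [-42, -48, -24, -1, -26] -> [-48, -42, -26, -24, -1] -> [-1] -> [7] -> [7] -> 0
  [-23, 49, 22, -50, -23, 10, -14, -18, -19] -> [-50, -23, -23, -19, -18, -14, 10, 22, 49] -> [-18, -14, 10, 22, 49] -> [126, 98, -70, -154, -343] -> [-343, -154, -70, 98, 126] -> 4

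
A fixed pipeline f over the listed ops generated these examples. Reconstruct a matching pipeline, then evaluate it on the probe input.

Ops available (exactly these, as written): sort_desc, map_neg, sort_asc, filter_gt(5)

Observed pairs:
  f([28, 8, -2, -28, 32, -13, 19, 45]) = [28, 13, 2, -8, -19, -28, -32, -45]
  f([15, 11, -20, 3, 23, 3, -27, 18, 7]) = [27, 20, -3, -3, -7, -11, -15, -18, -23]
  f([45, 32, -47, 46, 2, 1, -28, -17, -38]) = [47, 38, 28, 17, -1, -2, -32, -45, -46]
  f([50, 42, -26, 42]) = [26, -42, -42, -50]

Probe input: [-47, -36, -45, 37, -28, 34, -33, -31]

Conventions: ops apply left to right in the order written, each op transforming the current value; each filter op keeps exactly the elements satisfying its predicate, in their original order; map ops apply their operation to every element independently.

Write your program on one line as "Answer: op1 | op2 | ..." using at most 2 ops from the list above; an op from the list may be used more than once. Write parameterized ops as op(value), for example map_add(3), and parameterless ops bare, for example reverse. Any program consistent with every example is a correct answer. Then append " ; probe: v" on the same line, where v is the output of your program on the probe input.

map_neg | sort_desc ; probe: [47, 45, 36, 33, 31, 28, -34, -37]

Check, running the answer program on each example:
  [28, 8, -2, -28, 32, -13, 19, 45] -> [-28, -8, 2, 28, -32, 13, -19, -45] -> [28, 13, 2, -8, -19, -28, -32, -45]
  [15, 11, -20, 3, 23, 3, -27, 18, 7] -> [-15, -11, 20, -3, -23, -3, 27, -18, -7] -> [27, 20, -3, -3, -7, -11, -15, -18, -23]
  [45, 32, -47, 46, 2, 1, -28, -17, -38] -> [-45, -32, 47, -46, -2, -1, 28, 17, 38] -> [47, 38, 28, 17, -1, -2, -32, -45, -46]
  [50, 42, -26, 42] -> [-50, -42, 26, -42] -> [26, -42, -42, -50]
  probe: [-47, -36, -45, 37, -28, 34, -33, -31] -> [47, 36, 45, -37, 28, -34, 33, 31] -> [47, 45, 36, 33, 31, 28, -34, -37]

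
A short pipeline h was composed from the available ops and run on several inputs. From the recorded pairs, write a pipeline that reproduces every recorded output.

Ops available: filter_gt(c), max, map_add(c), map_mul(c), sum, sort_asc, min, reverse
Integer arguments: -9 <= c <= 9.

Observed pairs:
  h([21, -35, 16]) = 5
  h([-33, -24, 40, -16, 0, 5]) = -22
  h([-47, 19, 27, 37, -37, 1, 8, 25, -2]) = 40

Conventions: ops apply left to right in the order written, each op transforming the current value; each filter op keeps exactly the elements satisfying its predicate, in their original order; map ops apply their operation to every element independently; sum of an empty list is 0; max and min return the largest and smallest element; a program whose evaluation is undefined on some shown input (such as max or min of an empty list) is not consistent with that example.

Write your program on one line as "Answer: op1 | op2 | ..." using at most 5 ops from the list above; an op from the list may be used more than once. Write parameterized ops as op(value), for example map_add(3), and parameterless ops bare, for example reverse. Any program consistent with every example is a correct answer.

reverse | map_add(1) | sort_asc | sum

Check, running the answer program on each example:
  [21, -35, 16] -> [16, -35, 21] -> [17, -34, 22] -> [-34, 17, 22] -> 5
  [-33, -24, 40, -16, 0, 5] -> [5, 0, -16, 40, -24, -33] -> [6, 1, -15, 41, -23, -32] -> [-32, -23, -15, 1, 6, 41] -> -22
  [-47, 19, 27, 37, -37, 1, 8, 25, -2] -> [-2, 25, 8, 1, -37, 37, 27, 19, -47] -> [-1, 26, 9, 2, -36, 38, 28, 20, -46] -> [-46, -36, -1, 2, 9, 20, 26, 28, 38] -> 40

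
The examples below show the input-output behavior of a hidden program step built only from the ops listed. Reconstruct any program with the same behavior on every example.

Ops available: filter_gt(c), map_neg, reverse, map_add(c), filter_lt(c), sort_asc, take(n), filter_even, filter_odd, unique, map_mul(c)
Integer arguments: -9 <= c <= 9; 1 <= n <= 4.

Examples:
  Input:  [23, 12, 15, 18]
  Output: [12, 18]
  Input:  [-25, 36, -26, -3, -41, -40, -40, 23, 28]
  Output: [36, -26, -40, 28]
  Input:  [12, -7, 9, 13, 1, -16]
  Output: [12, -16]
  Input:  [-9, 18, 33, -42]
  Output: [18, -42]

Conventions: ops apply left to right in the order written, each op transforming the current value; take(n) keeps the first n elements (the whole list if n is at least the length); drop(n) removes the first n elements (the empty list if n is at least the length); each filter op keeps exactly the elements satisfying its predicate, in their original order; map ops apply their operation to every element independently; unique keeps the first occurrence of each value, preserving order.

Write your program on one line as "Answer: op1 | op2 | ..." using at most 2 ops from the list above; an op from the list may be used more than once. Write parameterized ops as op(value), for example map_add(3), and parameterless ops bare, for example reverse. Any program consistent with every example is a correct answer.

unique | filter_even

Check, running the answer program on each example:
  [23, 12, 15, 18] -> [23, 12, 15, 18] -> [12, 18]
  [-25, 36, -26, -3, -41, -40, -40, 23, 28] -> [-25, 36, -26, -3, -41, -40, 23, 28] -> [36, -26, -40, 28]
  [12, -7, 9, 13, 1, -16] -> [12, -7, 9, 13, 1, -16] -> [12, -16]
  [-9, 18, 33, -42] -> [-9, 18, 33, -42] -> [18, -42]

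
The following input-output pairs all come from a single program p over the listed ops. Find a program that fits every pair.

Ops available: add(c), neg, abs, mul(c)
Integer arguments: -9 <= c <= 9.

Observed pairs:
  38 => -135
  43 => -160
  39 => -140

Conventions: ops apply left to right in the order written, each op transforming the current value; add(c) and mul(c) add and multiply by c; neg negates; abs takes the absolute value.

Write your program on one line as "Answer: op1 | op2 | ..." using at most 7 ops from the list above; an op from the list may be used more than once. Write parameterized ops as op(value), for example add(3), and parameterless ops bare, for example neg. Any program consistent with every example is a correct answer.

neg | add(5) | abs | add(-6) | neg | mul(5)

Check, running the answer program on each example:
  38 -> -38 -> -33 -> 33 -> 27 -> -27 -> -135
  43 -> -43 -> -38 -> 38 -> 32 -> -32 -> -160
  39 -> -39 -> -34 -> 34 -> 28 -> -28 -> -140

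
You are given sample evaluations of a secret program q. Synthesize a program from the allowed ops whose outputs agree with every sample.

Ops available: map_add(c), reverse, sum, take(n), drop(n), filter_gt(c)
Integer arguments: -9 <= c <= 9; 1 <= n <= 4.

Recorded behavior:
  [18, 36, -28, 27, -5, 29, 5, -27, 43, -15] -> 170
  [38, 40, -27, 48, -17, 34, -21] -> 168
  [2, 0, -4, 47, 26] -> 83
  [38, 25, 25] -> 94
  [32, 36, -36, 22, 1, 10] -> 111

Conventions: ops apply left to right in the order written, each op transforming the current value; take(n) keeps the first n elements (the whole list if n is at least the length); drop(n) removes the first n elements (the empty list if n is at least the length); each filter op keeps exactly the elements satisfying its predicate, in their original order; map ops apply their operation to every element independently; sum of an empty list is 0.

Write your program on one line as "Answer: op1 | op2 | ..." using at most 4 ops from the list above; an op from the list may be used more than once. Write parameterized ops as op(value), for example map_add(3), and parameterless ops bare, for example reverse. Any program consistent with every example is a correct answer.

map_add(2) | filter_gt(0) | reverse | sum

Check, running the answer program on each example:
  [18, 36, -28, 27, -5, 29, 5, -27, 43, -15] -> [20, 38, -26, 29, -3, 31, 7, -25, 45, -13] -> [20, 38, 29, 31, 7, 45] -> [45, 7, 31, 29, 38, 20] -> 170
  [38, 40, -27, 48, -17, 34, -21] -> [40, 42, -25, 50, -15, 36, -19] -> [40, 42, 50, 36] -> [36, 50, 42, 40] -> 168
  [2, 0, -4, 47, 26] -> [4, 2, -2, 49, 28] -> [4, 2, 49, 28] -> [28, 49, 2, 4] -> 83
  [38, 25, 25] -> [40, 27, 27] -> [40, 27, 27] -> [27, 27, 40] -> 94
  [32, 36, -36, 22, 1, 10] -> [34, 38, -34, 24, 3, 12] -> [34, 38, 24, 3, 12] -> [12, 3, 24, 38, 34] -> 111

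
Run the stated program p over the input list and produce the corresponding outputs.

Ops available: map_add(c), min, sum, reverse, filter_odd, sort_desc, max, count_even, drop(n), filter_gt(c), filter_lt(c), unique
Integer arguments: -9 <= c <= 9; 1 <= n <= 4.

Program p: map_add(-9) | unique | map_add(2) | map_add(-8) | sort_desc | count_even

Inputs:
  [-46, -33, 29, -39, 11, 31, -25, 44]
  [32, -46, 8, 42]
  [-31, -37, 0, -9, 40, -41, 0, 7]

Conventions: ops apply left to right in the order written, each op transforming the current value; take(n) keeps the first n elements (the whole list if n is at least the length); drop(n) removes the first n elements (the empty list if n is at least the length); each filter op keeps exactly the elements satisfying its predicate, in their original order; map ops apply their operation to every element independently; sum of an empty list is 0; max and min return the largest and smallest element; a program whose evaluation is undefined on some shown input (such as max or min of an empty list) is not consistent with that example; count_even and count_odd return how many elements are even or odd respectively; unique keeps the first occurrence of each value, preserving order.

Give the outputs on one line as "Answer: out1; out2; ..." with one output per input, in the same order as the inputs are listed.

6; 0; 5

Execution, op by op:
  [-46, -33, 29, -39, 11, 31, -25, 44] -> [-55, -42, 20, -48, 2, 22, -34, 35] -> [-55, -42, 20, -48, 2, 22, -34, 35] -> [-53, -40, 22, -46, 4, 24, -32, 37] -> [-61, -48, 14, -54, -4, 16, -40, 29] -> [29, 16, 14, -4, -40, -48, -54, -61] -> 6
  [32, -46, 8, 42] -> [23, -55, -1, 33] -> [23, -55, -1, 33] -> [25, -53, 1, 35] -> [17, -61, -7, 27] -> [27, 17, -7, -61] -> 0
  [-31, -37, 0, -9, 40, -41, 0, 7] -> [-40, -46, -9, -18, 31, -50, -9, -2] -> [-40, -46, -9, -18, 31, -50, -2] -> [-38, -44, -7, -16, 33, -48, 0] -> [-46, -52, -15, -24, 25, -56, -8] -> [25, -8, -15, -24, -46, -52, -56] -> 5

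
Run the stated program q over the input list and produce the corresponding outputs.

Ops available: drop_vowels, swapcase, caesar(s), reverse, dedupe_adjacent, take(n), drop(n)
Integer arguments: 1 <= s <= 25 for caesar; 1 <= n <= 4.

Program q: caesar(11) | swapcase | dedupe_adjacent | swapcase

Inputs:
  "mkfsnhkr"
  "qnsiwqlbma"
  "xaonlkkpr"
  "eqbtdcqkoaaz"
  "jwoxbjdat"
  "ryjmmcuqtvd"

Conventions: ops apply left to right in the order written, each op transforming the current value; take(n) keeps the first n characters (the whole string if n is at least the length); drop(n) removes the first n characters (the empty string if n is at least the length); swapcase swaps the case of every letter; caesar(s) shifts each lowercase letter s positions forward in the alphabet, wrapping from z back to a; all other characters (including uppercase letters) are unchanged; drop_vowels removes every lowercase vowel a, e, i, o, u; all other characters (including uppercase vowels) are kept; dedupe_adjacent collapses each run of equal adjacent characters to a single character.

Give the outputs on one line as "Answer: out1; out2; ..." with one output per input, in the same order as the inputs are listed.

Execution, op by op:
  "mkfsnhkr" -> "xvqdysvc" -> "XVQDYSVC" -> "XVQDYSVC" -> "xvqdysvc"
  "qnsiwqlbma" -> "bydthbwmxl" -> "BYDTHBWMXL" -> "BYDTHBWMXL" -> "bydthbwmxl"
  "xaonlkkpr" -> "ilzywvvac" -> "ILZYWVVAC" -> "ILZYWVAC" -> "ilzywvac"
  "eqbtdcqkoaaz" -> "pbmeonbvzllk" -> "PBMEONBVZLLK" -> "PBMEONBVZLK" -> "pbmeonbvzlk"
  "jwoxbjdat" -> "uhzimuole" -> "UHZIMUOLE" -> "UHZIMUOLE" -> "uhzimuole"
  "ryjmmcuqtvd" -> "cjuxxnfbego" -> "CJUXXNFBEGO" -> "CJUXNFBEGO" -> "cjuxnfbego"

"xvqdysvc"; "bydthbwmxl"; "ilzywvac"; "pbmeonbvzlk"; "uhzimuole"; "cjuxnfbego"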